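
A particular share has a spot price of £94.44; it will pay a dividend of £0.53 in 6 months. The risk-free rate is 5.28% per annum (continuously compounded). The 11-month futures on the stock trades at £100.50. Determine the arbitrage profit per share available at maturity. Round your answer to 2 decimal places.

PV(dividends) I = 0.53·e^(−0.0528·6/12) = 0.5162
Fair futures F* = (S − I)·e^(rT) = (94.44 − 0.5162)·e^0.048400 = 93.9238 × 1.049590 = 98.5815
Market £100.50 > fair 98.5815: forward overpriced → cash-and-carry (borrow at r, buy the stock and collect the dividends, short the forward).
Profit at T = |F_mkt − F*| = |100.50 − 98.5815| = £1.92 per share

£1.92 per share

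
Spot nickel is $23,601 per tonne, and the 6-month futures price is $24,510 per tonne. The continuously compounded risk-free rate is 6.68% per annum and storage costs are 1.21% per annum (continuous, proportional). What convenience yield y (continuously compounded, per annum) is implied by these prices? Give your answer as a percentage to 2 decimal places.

0.33%

F = S·e^((r+u−y)T) ⇒ (r+u−y) = ln(F/S)/T
ln(24510/23601) = 0.037792; /T ⇒ 0.075584
y = r + u − ln(F/S)/T = 0.0668 + 0.0121 − 0.075584 = 0.003316
y = 0.33%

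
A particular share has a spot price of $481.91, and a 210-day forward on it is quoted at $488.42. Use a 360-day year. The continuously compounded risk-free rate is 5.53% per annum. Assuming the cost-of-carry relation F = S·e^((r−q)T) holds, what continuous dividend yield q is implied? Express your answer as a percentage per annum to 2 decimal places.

3.23%

From F = S·e^((r−q)T): (r − q) = ln(F/S)/T
ln(488.42/481.91) = ln(1.013509) = 0.013419
(r − q) = 0.013419 / (210/360) = 0.023004
q = r − ln(F/S)/T = 0.0553 − 0.023004 = 0.032296
q = 3.23%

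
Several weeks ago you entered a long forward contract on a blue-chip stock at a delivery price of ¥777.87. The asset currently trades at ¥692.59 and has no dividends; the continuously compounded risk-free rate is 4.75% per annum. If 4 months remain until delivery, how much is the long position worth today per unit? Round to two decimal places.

Current fair forward for the remaining 4 months: F = S·e^(r·T), r = 0.0475
F = 692.59 · e^(0.0475 × 4/12) = 692.59 × 1.015959 = 703.6430
Value of long forward = (F − K)·e^(−rT) = (703.6430 − 777.87) · e^(−0.0475·4/12)
= -74.2270 × 0.984291 = -73.06

-¥73.06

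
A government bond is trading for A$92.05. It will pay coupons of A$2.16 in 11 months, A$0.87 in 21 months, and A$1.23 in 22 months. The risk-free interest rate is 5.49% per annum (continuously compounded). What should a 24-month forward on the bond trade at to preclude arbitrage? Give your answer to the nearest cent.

PV(coupons) I = 2.16·e^(−0.0549·11/12) + 0.87·e^(−0.0549·21/12) + 1.23·e^(−0.0549·22/12)
I = 2.0540 + 0.7903 + 1.1122 = 3.9565
F = (S − I)·e^(rT) = (92.05 − 3.9565) · e^(0.0549·24/12)
= 88.0935 · e^0.109800 = 88.0935 × 1.116055 = A$98.32

A$98.32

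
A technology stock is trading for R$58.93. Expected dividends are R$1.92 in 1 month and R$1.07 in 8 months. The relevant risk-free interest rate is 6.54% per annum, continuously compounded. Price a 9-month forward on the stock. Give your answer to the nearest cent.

R$58.81

PV(dividends) I = 1.92·e^(−0.0654·1/12) + 1.07·e^(−0.0654·8/12)
I = 1.9096 + 1.0244 = 2.9340
F = (S − I)·e^(rT) = (58.93 − 2.9340) · e^(0.0654·9/12)
= 55.9960 · e^0.049050 = 55.9960 × 1.050273 = R$58.81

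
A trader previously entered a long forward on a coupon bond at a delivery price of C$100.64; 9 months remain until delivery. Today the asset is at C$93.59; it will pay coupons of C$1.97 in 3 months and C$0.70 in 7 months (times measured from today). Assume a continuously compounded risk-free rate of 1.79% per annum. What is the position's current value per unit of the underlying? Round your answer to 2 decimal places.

PV(remaining coupons) I = 1.97·e^(−0.0179·3/12) + 0.70·e^(−0.0179·7/12) = 2.6539
Current forward F = (S − I)·e^(rT) = (93.59 − 2.6539)·e^(0.0179·9/12) = 90.9361 × 1.013516 = 92.1652
Value (long) = (F − K)·e^(−rT) = (92.1652 − 100.64) × 0.986665 = -8.3618
Value = -C$8.36

-C$8.36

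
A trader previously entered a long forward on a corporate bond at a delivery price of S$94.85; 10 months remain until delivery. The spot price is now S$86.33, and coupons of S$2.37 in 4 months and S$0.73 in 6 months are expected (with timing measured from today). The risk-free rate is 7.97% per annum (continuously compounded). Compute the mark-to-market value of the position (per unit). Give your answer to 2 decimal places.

PV(remaining coupons) I = 2.37·e^(−0.0797·4/12) + 0.73·e^(−0.0797·6/12) = 3.0093
Current forward F = (S − I)·e^(rT) = (86.33 − 3.0093)·e^(0.0797·10/12) = 83.3207 × 1.068672 = 89.0425
Value (long) = (F − K)·e^(−rT) = (89.0425 − 94.85) × 0.935741 = -5.4343
Value = -S$5.43

-S$5.43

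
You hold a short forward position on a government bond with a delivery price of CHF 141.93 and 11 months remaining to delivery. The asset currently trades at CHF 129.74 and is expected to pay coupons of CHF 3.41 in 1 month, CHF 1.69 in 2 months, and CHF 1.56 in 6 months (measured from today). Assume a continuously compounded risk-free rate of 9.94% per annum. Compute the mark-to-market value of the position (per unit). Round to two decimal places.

PV(remaining coupons) I = 3.41·e^(−0.0994·1/12) + 1.69·e^(−0.0994·2/12) + 1.56·e^(−0.0994·6/12) = 6.5285
Current forward F = (S − I)·e^(rT) = (129.74 − 6.5285)·e^(0.0994·11/12) = 123.2115 × 1.095397 = 134.9655
Value (long) = (F − K)·e^(−rT) = (134.9655 − 141.93) × 0.912911 = -6.3580
Short position value = −(long value) = CHF 6.36

CHF 6.36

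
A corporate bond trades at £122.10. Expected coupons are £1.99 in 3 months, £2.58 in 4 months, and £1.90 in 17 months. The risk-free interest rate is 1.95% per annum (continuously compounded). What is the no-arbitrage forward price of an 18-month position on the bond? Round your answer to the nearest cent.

PV(coupons) I = 1.99·e^(−0.0195·3/12) + 2.58·e^(−0.0195·4/12) + 1.90·e^(−0.0195·17/12)
I = 1.9803 + 2.5633 + 1.8482 = 6.3918
F = (S − I)·e^(rT) = (122.10 − 6.3918) · e^(0.0195·18/12)
= 115.7082 · e^0.029250 = 115.7082 × 1.029682 = £119.14

£119.14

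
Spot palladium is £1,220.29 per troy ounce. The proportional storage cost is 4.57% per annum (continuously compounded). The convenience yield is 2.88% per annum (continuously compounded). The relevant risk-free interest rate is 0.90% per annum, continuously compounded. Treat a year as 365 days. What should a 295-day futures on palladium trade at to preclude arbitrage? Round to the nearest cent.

£1,246.10 per troy ounce

Net carry = r + u − y = 0.0090 + 0.0457 − 0.0288 = 0.0259
F = S·e^((r+u−y)T) = 1220.29 · e^(0.0259 × 295/365) = 1220.29 · e^0.02093288
= 1220.29 × 1.02115351 = £1,246.10 per troy ounce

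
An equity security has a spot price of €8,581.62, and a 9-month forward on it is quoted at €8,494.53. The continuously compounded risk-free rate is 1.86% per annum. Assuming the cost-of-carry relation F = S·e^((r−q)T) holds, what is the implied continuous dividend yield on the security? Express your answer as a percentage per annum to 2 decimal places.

From F = S·e^((r−q)T): (r − q) = ln(F/S)/T
ln(8494.53/8581.62) = ln(0.989852) = -0.010200
(r − q) = -0.010200 / (9/12) = -0.013600
q = r − ln(F/S)/T = 0.0186 + 0.013600 = 0.032200
q = 3.22%

3.22%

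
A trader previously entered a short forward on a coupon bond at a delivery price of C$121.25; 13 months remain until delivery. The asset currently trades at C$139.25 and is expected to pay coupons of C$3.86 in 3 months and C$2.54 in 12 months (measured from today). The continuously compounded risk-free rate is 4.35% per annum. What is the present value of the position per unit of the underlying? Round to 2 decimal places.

PV(remaining coupons) I = 3.86·e^(−0.0435·3/12) + 2.54·e^(−0.0435·12/12) = 6.2501
Current forward F = (S − I)·e^(rT) = (139.25 − 6.2501)·e^(0.0435·13/12) = 132.9999 × 1.048253 = 139.4175
Value (long) = (F − K)·e^(−rT) = (139.4175 − 121.25) × 0.953968 = 17.3312
Short position value = −(long value) = -C$17.33

-C$17.33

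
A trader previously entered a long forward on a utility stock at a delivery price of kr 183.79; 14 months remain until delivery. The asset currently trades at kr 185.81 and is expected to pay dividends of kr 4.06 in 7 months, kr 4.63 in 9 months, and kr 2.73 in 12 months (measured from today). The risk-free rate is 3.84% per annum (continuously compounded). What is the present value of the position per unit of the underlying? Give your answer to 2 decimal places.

PV(remaining dividends) I = 4.06·e^(−0.0384·7/12) + 4.63·e^(−0.0384·9/12) + 2.73·e^(−0.0384·12/12) = 11.0958
Current forward F = (S − I)·e^(rT) = (185.81 − 11.0958)·e^(0.0384·14/12) = 174.7142 × 1.045819 = 182.7194
Value (long) = (F − K)·e^(−rT) = (182.7194 − 183.79) × 0.956189 = -1.0237
Value = -kr 1.02

-kr 1.02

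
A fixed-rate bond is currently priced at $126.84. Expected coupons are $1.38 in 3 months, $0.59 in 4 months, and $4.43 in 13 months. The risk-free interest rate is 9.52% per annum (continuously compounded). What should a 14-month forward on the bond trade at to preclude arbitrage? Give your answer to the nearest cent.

$135.13

PV(coupons) I = 1.38·e^(−0.0952·3/12) + 0.59·e^(−0.0952·4/12) + 4.43·e^(−0.0952·13/12)
I = 1.3475 + 0.5716 + 3.9959 = 5.9150
F = (S − I)·e^(rT) = (126.84 − 5.9150) · e^(0.0952·14/12)
= 120.9250 · e^0.111067 = 120.9250 × 1.117470 = $135.13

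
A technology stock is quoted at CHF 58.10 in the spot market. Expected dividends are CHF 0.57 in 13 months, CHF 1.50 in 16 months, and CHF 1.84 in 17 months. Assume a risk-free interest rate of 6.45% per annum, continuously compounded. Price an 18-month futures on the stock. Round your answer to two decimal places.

PV(dividends) I = 0.57·e^(−0.0645·13/12) + 1.50·e^(−0.0645·16/12) + 1.84·e^(−0.0645·17/12)
I = 0.5315 + 1.3764 + 1.6793 = 3.5872
F = (S − I)·e^(rT) = (58.10 − 3.5872) · e^(0.0645·18/12)
= 54.5128 · e^0.096750 = 54.5128 × 1.101585 = CHF 60.05

CHF 60.05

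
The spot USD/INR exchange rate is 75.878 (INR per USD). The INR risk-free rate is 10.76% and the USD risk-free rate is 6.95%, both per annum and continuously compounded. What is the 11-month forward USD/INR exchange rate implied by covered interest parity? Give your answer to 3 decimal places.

F = S·e^((r_INR − r_USD)T) = 75.878 · e^((0.1076 − 0.0695) × 11/12)
= 75.878 · e^0.034925 = 75.878 × 1.035542
F = 78.575 INR per USD

78.575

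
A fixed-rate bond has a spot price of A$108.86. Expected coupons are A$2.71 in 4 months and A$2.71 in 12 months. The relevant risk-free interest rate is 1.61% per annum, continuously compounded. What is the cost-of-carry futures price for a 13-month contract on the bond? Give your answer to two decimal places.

PV(coupons) I = 2.71·e^(−0.0161·4/12) + 2.71·e^(−0.0161·12/12)
I = 2.6955 + 2.6667 = 5.3622
F = (S − I)·e^(rT) = (108.86 − 5.3622) · e^(0.0161·13/12)
= 103.4978 · e^0.017442 = 103.4978 × 1.017595 = A$105.32

A$105.32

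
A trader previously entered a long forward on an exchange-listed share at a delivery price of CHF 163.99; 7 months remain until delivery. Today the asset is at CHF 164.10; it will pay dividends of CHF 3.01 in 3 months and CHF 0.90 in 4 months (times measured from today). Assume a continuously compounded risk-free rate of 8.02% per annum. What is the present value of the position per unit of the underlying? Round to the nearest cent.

CHF 3.78

PV(remaining dividends) I = 3.01·e^(−0.0802·3/12) + 0.90·e^(−0.0802·4/12) = 3.8265
Current forward F = (S − I)·e^(rT) = (164.10 − 3.8265)·e^(0.0802·7/12) = 160.2735 × 1.047895 = 167.9498
Value (long) = (F − K)·e^(−rT) = (167.9498 − 163.99) × 0.954294 = 3.7788
Value = CHF 3.78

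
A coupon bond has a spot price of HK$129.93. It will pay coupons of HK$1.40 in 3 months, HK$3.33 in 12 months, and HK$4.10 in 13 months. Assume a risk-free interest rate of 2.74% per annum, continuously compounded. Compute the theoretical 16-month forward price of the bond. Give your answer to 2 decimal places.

PV(coupons) I = 1.40·e^(−0.0274·3/12) + 3.33·e^(−0.0274·12/12) + 4.10·e^(−0.0274·13/12)
I = 1.3904 + 3.2400 + 3.9801 = 8.6105
F = (S − I)·e^(rT) = (129.93 − 8.6105) · e^(0.0274·16/12)
= 121.3195 · e^0.036533 = 121.3195 × 1.037209 = HK$125.83

HK$125.83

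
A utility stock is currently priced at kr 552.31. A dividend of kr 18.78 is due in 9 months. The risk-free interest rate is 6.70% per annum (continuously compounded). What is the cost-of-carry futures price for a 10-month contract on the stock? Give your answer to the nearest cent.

PV(dividends) I = 18.78·e^(−0.0670·9/12)
I = 17.8596
F = (S − I)·e^(rT) = (552.31 − 17.8596) · e^(0.0670·10/12)
= 534.4504 · e^0.055833 = 534.4504 × 1.057421 = kr 565.14

kr 565.14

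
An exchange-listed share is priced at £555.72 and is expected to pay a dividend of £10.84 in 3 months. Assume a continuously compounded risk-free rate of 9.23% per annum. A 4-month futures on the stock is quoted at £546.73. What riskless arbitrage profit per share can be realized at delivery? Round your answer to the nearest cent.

PV(dividends) I = 10.84·e^(−0.0923·3/12) = 10.5927
Fair futures F* = (S − I)·e^(rT) = (555.72 − 10.5927)·e^0.030767 = 545.1273 × 1.031245 = 562.1598
Market £546.73 < fair 562.1598: forward underpriced → reverse cash-and-carry (short the stock, invest proceeds at r, pay the dividends, go long the forward).
Profit at T = |F_mkt − F*| = |546.73 − 562.1598| = £15.43 per share

£15.43 per share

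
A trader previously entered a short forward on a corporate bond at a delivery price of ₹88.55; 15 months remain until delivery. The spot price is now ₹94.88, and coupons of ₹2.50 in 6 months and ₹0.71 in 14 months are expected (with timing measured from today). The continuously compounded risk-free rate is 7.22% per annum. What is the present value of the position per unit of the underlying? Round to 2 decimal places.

PV(remaining coupons) I = 2.50·e^(−0.0722·6/12) + 0.71·e^(−0.0722·14/12) = 3.0640
Current forward F = (S − I)·e^(rT) = (94.88 − 3.0640)·e^(0.0722·15/12) = 91.8160 × 1.094448 = 100.4878
Value (long) = (F − K)·e^(−rT) = (100.4878 − 88.55) × 0.913703 = 10.9076
Short position value = −(long value) = -₹10.91

-₹10.91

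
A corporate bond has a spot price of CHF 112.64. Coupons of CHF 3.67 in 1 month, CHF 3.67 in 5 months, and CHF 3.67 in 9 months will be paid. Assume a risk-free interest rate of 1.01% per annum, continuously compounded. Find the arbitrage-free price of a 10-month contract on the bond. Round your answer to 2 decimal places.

CHF 102.54

PV(coupons) I = 3.67·e^(−0.0101·1/12) + 3.67·e^(−0.0101·5/12) + 3.67·e^(−0.0101·9/12)
I = 3.6669 + 3.6546 + 3.6423 = 10.9638
F = (S − I)·e^(rT) = (112.64 − 10.9638) · e^(0.0101·10/12)
= 101.6762 · e^0.008417 = 101.6762 × 1.008453 = CHF 102.54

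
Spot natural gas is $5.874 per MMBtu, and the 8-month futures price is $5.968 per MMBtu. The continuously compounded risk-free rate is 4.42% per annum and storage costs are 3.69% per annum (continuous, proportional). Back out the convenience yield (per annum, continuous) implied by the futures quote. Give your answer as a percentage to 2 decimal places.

F = S·e^((r+u−y)T) ⇒ (r+u−y) = ln(F/S)/T
ln(5.968/5.874) = 0.015876; /T ⇒ 0.023814
y = r + u − ln(F/S)/T = 0.0442 + 0.0369 − 0.023814 = 0.057286
y = 5.73%

5.73%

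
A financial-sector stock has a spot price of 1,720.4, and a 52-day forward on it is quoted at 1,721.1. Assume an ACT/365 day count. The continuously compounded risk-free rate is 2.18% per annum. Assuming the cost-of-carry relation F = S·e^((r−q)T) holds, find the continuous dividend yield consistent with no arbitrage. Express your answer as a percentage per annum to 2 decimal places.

1.89%

From F = S·e^((r−q)T): (r − q) = ln(F/S)/T
ln(1721.1/1720.4) = ln(1.000407) = 0.000407
(r − q) = 0.000407 / (52/365) = 0.002857
q = r − ln(F/S)/T = 0.0218 − 0.002857 = 0.018943
q = 1.89%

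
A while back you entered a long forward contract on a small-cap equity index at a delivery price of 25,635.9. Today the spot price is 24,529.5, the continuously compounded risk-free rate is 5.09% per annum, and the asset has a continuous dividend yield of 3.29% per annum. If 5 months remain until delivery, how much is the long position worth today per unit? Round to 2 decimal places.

-902.39

Current fair forward for the remaining 5 months: F = S·e^((r − q)·T), (r − q) = 0.0509 − 0.0329 = 0.0180
F = 24529.5 · e^(0.0180 × 5/12) = 24529.5 × 1.00752820 = 24714.1630
Value of long forward = (F − K)·e^(−rT) = (24714.1630 − 25635.9) · e^(−0.0509·5/12)
= -921.7370 × 0.97901498 = -902.39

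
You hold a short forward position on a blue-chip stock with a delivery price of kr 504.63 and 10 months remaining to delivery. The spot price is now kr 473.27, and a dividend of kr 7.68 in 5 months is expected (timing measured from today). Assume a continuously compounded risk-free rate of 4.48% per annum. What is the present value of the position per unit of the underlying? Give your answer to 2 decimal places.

PV(remaining dividends) I = 7.68·e^(−0.0448·5/12) = 7.5380
Current forward F = (S − I)·e^(rT) = (473.27 − 7.5380)·e^(0.0448·10/12) = 465.7320 × 1.038039 = 483.4480
Value (long) = (F − K)·e^(−rT) = (483.4480 − 504.63) × 0.963355 = -20.4058
Short position value = −(long value) = kr 20.41

kr 20.41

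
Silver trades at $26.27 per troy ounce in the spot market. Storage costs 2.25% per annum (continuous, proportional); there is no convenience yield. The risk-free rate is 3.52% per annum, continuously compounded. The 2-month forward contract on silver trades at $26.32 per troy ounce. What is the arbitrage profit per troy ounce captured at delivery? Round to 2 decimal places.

Fair forward: F* = S·e^(carry·T), with carry = (r + u) = 0.0352 + 0.0225 = 0.0577
F* = 26.27 · e^(0.0577 × 2/12) = 26.27 · e^0.009617 = 26.27 × 1.009663 = $26.5238
Market $26.32 < fair $26.5238: forward underpriced → reverse cash-and-carry (short spot, go long the forward).
At maturity, profit = |F_mkt − F*| = |26.32 − 26.5238| = $0.20 per troy ounce

$0.20 per troy ounce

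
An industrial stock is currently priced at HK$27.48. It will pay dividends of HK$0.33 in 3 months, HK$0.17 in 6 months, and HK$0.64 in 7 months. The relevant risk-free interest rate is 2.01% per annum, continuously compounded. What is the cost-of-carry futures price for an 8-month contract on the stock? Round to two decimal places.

HK$26.71

PV(dividends) I = 0.33·e^(−0.0201·3/12) + 0.17·e^(−0.0201·6/12) + 0.64·e^(−0.0201·7/12)
I = 0.3283 + 0.1683 + 0.6325 = 1.1291
F = (S − I)·e^(rT) = (27.48 − 1.1291) · e^(0.0201·8/12)
= 26.3509 · e^0.013400 = 26.3509 × 1.013490 = HK$26.71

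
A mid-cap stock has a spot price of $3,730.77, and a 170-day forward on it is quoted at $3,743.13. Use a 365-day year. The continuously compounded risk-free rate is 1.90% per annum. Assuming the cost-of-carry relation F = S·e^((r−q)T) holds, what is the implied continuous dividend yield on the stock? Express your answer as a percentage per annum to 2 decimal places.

1.19%

From F = S·e^((r−q)T): (r − q) = ln(F/S)/T
ln(3743.13/3730.77) = ln(1.003313) = 0.003308
(r − q) = 0.003308 / (170/365) = 0.007102
q = r − ln(F/S)/T = 0.0190 − 0.007102 = 0.011898
q = 1.19%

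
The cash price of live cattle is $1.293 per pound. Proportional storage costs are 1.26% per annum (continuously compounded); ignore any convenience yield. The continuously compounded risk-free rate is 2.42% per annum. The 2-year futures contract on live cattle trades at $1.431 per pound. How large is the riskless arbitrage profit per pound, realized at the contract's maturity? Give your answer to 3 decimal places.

Fair futures: F* = S·e^(carry·T), with carry = (r + u) = 0.0242 + 0.0126 = 0.0368
F* = 1.293 · e^(0.0368 × 2) = 1.293 · e^0.073600 = 1.293 × 1.076376 = $1.3918
Market $1.431 > fair $1.3918: forward overpriced → cash-and-carry (buy spot, short the forward).
At maturity, profit = |F_mkt − F*| = |1.431 − 1.3918| = $0.039 per pound

$0.039 per pound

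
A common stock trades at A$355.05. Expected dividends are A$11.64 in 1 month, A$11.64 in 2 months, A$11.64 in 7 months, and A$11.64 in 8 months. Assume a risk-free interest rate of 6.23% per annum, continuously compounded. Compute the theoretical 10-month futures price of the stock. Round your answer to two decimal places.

A$326.06

PV(dividends) I = 11.64·e^(−0.0623·1/12) + 11.64·e^(−0.0623·2/12) + 11.64·e^(−0.0623·7/12) + 11.64·e^(−0.0623·8/12)
I = 11.5797 + 11.5198 + 11.2246 + 11.1665 = 45.4906
F = (S − I)·e^(rT) = (355.05 − 45.4906) · e^(0.0623·10/12)
= 309.5594 · e^0.051917 = 309.5594 × 1.053288 = A$326.06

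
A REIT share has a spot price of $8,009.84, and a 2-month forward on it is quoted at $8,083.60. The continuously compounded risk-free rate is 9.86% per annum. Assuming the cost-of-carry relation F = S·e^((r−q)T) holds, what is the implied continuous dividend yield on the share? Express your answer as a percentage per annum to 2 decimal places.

From F = S·e^((r−q)T): (r − q) = ln(F/S)/T
ln(8083.60/8009.84) = ln(1.009209) = 0.009167
(r − q) = 0.009167 / (2/12) = 0.055002
q = r − ln(F/S)/T = 0.0986 − 0.055002 = 0.043598
q = 4.36%

4.36%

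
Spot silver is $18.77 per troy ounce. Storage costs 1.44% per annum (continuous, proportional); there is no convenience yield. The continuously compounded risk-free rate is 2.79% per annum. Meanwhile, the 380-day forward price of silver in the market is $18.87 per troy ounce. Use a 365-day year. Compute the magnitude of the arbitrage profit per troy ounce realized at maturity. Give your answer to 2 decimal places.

Fair forward: F* = S·e^(carry·T), with carry = (r + u) = 0.0279 + 0.0144 = 0.0423
F* = 18.77 · e^(0.0423 × 380/365) = 18.77 · e^0.044038 = 18.77 × 1.045022 = $19.6151
Market $18.87 < fair $19.6151: forward underpriced → reverse cash-and-carry (short spot, go long the forward).
At maturity, profit = |F_mkt − F*| = |18.87 − 19.6151| = $0.75 per troy ounce

$0.75 per troy ounce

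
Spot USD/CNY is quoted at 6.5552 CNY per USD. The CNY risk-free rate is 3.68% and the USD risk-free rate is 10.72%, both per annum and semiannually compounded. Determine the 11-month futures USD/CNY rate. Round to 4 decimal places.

By covered interest parity, F = S · (1+r_CNY/2)^(2T) / (1+r_USD/2)^(2T)
= 6.5552 × 1.033992 / 1.100455 = 6.5552 × 0.939604
F = 6.1593 CNY per USD

6.1593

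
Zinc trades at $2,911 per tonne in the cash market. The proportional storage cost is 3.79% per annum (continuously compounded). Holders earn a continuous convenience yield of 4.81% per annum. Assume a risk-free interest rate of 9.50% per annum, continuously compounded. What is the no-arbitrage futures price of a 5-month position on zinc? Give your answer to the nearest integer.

Net carry = r + u − y = 0.0950 + 0.0379 − 0.0481 = 0.0848
F = S·e^((r+u−y)T) = 2911 · e^(0.0848 × 5/12) = 2911 · e^0.035333
= 2911 × 1.035965 = $3,016 per tonne

$3,016 per tonne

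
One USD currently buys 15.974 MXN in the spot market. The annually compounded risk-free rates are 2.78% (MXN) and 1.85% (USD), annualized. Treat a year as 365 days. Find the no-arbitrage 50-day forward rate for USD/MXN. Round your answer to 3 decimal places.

15.994

By covered interest parity, F = S · (1+r_MXN)^T / (1+r_USD)^T
= 15.974 × 1.003763 / 1.002514 = 15.974 × 1.001246
F = 15.994 MXN per USD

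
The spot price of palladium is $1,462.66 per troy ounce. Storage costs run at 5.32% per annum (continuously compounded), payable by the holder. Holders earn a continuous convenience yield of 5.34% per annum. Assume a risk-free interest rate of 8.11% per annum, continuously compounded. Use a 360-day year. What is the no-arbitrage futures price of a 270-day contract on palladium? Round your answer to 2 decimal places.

$1,554.15 per troy ounce

Net carry = r + u − y = 0.0811 + 0.0532 − 0.0534 = 0.0809
F = S·e^((r+u−y)T) = 1462.66 · e^(0.0809 × 270/360) = 1462.66 · e^0.06067500
= 1462.66 × 1.06255353 = $1,554.15 per troy ounce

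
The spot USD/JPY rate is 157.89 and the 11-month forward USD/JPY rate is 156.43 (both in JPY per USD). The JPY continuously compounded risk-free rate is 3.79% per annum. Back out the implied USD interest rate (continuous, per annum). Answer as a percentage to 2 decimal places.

F = S·e^((r_JPY − r_USD)T) ⇒ r_USD = r_JPY − ln(F/S)/T
ln(156.43/157.89) = -0.009290; /(11/12) = -0.010135
r_USD = 0.0379 + 0.010135 = 0.048035
r_USD = 4.80%

4.80%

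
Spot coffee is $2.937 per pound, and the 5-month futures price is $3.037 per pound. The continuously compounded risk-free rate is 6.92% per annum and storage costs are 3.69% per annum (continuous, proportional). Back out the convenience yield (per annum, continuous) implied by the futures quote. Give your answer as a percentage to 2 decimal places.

F = S·e^((r+u−y)T) ⇒ (r+u−y) = ln(F/S)/T
ln(3.037/2.937) = 0.033482; /T ⇒ 0.080357
y = r + u − ln(F/S)/T = 0.0692 + 0.0369 − 0.080357 = 0.025743
y = 2.57%

2.57%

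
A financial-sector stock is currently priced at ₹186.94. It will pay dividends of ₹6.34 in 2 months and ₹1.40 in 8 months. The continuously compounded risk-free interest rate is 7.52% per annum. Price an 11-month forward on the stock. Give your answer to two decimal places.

₹192.15

PV(dividends) I = 6.34·e^(−0.0752·2/12) + 1.40·e^(−0.0752·8/12)
I = 6.2610 + 1.3315 = 7.5925
F = (S − I)·e^(rT) = (186.94 − 7.5925) · e^(0.0752·11/12)
= 179.3475 · e^0.068933 = 179.3475 × 1.071364 = ₹192.15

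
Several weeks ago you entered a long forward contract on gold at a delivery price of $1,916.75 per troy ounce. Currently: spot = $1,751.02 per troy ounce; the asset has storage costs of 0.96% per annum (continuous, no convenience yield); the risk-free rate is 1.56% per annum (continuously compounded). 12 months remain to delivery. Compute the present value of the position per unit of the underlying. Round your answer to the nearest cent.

-$119.17 per troy ounce

Current fair forward for the remaining 12 months: F = S·e^((r + u)·T), (r + u) = 0.0156 + 0.0096 = 0.0252
F = 1751.02 · e^(0.0252 × 12/12) = 1751.02 × 1.02552020 = 1795.7064
Value of long forward = (F − K)·e^(−rT) = (1795.7064 − 1916.75) · e^(−0.0156·12/12)
= -121.0436 × 0.98452105 = -119.17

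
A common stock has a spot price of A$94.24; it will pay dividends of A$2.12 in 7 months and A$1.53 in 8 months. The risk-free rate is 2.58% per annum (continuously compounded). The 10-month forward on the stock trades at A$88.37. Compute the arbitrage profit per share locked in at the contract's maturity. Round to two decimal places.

PV(dividends) I = 2.12·e^(−0.0258·7/12) + 1.53·e^(−0.0258·8/12) = 3.5922
Fair forward F* = (S − I)·e^(rT) = (94.24 − 3.5922)·e^0.021500 = 90.6478 × 1.021733 = 92.6178
Market A$88.37 < fair 92.6178: forward underpriced → reverse cash-and-carry (short the stock, invest proceeds at r, pay the dividends, go long the forward).
Profit at T = |F_mkt − F*| = |88.37 − 92.6178| = A$4.25 per share

A$4.25 per share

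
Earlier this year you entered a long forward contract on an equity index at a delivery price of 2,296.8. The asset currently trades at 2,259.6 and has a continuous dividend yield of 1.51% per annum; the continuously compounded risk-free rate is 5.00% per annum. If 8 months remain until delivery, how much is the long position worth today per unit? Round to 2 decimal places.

Current fair forward for the remaining 8 months: F = S·e^((r − q)·T), (r − q) = 0.0500 − 0.0151 = 0.0349
F = 2259.6 · e^(0.0349 × 8/12) = 2259.6 × 1.02353945 = 2312.7897
Value of long forward = (F − K)·e^(−rT) = (2312.7897 − 2296.8) · e^(−0.0500·8/12)
= 15.9897 × 0.96721610 = 15.47

15.47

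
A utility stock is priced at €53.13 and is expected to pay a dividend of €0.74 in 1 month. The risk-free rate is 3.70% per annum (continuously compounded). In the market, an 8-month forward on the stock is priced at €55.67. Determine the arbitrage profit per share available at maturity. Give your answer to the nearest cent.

€1.97 per share

PV(dividends) I = 0.74·e^(−0.0370·1/12) = 0.7377
Fair forward F* = (S − I)·e^(rT) = (53.13 − 0.7377)·e^0.024667 = 52.3923 × 1.024974 = 53.7007
Market €55.67 > fair 53.7007: forward overpriced → cash-and-carry (borrow at r, buy the stock and collect the dividends, short the forward).
Profit at T = |F_mkt − F*| = |55.67 − 53.7007| = €1.97 per share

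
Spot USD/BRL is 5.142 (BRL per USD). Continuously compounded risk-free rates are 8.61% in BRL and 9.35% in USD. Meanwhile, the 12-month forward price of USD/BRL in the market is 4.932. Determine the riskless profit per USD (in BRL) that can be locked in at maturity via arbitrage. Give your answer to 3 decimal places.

0.172 per USD (in BRL)

Fair forward: F* = S·e^(carry·T), with carry = (r_BRL − r_USD) = 0.0861 − 0.0935 = -0.0074
F* = 5.142 · e^(-0.0074 × 12/12) = 5.142 · e^-0.007400 = 5.142 × 0.992627 = 5.1041
Market 4.932 < fair 5.1041: forward underpriced → reverse cash-and-carry (short spot, go long the forward).
At maturity, profit = |F_mkt − F*| = |4.932 − 5.1041| = 0.172 per USD (in BRL)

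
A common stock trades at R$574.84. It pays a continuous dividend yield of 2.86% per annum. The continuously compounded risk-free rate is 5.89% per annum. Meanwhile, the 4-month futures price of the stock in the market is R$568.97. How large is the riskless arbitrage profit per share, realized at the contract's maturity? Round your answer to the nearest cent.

R$11.71 per share

Fair futures: F* = S·e^(carry·T), with carry = (r − q) = 0.0589 − 0.0286 = 0.0303
F* = 574.84 · e^(0.0303 × 4/12) = 574.84 · e^0.010100 = 574.84 × 1.010151 = R$580.6752
Market R$568.97 < fair R$580.6752: forward underpriced → reverse cash-and-carry (short spot, go long the forward).
At maturity, profit = |F_mkt − F*| = |568.97 − 580.6752| = R$11.71 per share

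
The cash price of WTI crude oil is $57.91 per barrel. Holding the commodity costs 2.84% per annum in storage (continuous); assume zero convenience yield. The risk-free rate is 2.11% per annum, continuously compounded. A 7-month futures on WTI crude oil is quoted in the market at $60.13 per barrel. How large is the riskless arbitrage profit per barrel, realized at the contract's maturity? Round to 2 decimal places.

$0.52 per barrel

Fair futures: F* = S·e^(carry·T), with carry = (r + u) = 0.0211 + 0.0284 = 0.0495
F* = 57.91 · e^(0.0495 × 7/12) = 57.91 · e^0.028875 = 57.91 × 1.029296 = $59.6065
Market $60.13 > fair $59.6065: forward overpriced → cash-and-carry (buy spot, short the forward).
At maturity, profit = |F_mkt − F*| = |60.13 − 59.6065| = $0.52 per barrel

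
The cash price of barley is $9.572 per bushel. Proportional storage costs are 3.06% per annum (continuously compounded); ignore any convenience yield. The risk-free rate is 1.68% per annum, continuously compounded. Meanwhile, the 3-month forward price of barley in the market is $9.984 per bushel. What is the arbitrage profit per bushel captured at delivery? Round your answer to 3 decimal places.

Fair forward: F* = S·e^(carry·T), with carry = (r + u) = 0.0168 + 0.0306 = 0.0474
F* = 9.572 · e^(0.0474 × 3/12) = 9.572 · e^0.011850 = 9.572 × 1.011920 = $9.6861
Market $9.984 > fair $9.6861: forward overpriced → cash-and-carry (buy spot, short the forward).
At maturity, profit = |F_mkt − F*| = |9.984 − 9.6861| = $0.298 per bushel

$0.298 per bushel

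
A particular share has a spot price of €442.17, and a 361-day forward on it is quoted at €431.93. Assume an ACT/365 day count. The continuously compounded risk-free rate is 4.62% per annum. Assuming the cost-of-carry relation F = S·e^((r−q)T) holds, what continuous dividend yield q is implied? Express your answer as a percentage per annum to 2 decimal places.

From F = S·e^((r−q)T): (r − q) = ln(F/S)/T
ln(431.93/442.17) = ln(0.976841) = -0.023431
(r − q) = -0.023431 / (361/365) = -0.023691
q = r − ln(F/S)/T = 0.0462 + 0.023691 = 0.069891
q = 6.99%

6.99%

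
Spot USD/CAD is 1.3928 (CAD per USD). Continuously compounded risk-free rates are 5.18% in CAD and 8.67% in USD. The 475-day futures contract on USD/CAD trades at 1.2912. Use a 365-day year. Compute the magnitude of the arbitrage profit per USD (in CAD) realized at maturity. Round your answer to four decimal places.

Fair futures: F* = S·e^(carry·T), with carry = (r_CAD − r_USD) = 0.0518 − 0.0867 = -0.0349
F* = 1.3928 · e^(-0.0349 × 475/365) = 1.3928 · e^-0.045418 = 1.3928 × 0.955598 = 1.3310
Market 1.2912 < fair 1.3310: forward underpriced → reverse cash-and-carry (short spot, go long the forward).
At maturity, profit = |F_mkt − F*| = |1.2912 − 1.3310| = 0.0398 per USD (in CAD)

0.0398 per USD (in CAD)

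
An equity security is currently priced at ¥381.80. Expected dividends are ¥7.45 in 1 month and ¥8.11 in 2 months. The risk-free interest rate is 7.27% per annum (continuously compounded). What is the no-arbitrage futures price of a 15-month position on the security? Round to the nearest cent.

¥401.24

PV(dividends) I = 7.45·e^(−0.0727·1/12) + 8.11·e^(−0.0727·2/12)
I = 7.4050 + 8.0123 = 15.4173
F = (S − I)·e^(rT) = (381.80 − 15.4173) · e^(0.0727·15/12)
= 366.3827 · e^0.090875 = 366.3827 × 1.095132 = ¥401.24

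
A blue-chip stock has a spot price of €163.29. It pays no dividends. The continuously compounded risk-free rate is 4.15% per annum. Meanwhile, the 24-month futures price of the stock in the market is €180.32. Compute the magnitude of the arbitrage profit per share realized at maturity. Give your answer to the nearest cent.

€2.90 per share

Fair futures: F* = S·e^(carry·T), with carry = r = 0.0415
F* = 163.29 · e^(0.0415 × 24/12) = 163.29 · e^0.083000 = 163.29 × 1.086542 = €177.4214
Market €180.32 > fair €177.4214: forward overpriced → cash-and-carry (buy spot, short the forward).
At maturity, profit = |F_mkt − F*| = |180.32 − 177.4214| = €2.90 per share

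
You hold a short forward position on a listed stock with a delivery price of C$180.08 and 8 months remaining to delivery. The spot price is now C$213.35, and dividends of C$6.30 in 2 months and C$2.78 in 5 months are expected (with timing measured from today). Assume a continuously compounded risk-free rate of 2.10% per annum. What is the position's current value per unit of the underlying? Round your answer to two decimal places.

-C$26.74

PV(remaining dividends) I = 6.30·e^(−0.0210·2/12) + 2.78·e^(−0.0210·5/12) = 9.0338
Current forward F = (S − I)·e^(rT) = (213.35 − 9.0338)·e^(0.0210·8/12) = 204.3162 × 1.014098 = 207.1966
Value (long) = (F − K)·e^(−rT) = (207.1966 − 180.08) × 0.986098 = 26.7396
Short position value = −(long value) = -C$26.74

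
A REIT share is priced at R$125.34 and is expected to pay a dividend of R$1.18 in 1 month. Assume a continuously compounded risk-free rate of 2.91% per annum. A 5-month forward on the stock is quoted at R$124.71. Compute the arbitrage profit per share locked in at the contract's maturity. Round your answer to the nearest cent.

PV(dividends) I = 1.18·e^(−0.0291·1/12) = 1.1771
Fair forward F* = (S − I)·e^(rT) = (125.34 − 1.1771)·e^0.012125 = 124.1629 × 1.012199 = 125.6776
Market R$124.71 < fair 125.6776: forward underpriced → reverse cash-and-carry (short the stock, invest proceeds at r, pay the dividends, go long the forward).
Profit at T = |F_mkt − F*| = |124.71 − 125.6776| = R$0.97 per share

R$0.97 per share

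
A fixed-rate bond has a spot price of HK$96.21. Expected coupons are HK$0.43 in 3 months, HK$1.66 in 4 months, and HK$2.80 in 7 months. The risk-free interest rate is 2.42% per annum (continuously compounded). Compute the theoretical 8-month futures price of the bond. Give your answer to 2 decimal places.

HK$92.86

PV(coupons) I = 0.43·e^(−0.0242·3/12) + 1.66·e^(−0.0242·4/12) + 2.80·e^(−0.0242·7/12)
I = 0.4274 + 1.6467 + 2.7608 = 4.8349
F = (S − I)·e^(rT) = (96.21 − 4.8349) · e^(0.0242·8/12)
= 91.3751 · e^0.016133 = 91.3751 × 1.016264 = HK$92.86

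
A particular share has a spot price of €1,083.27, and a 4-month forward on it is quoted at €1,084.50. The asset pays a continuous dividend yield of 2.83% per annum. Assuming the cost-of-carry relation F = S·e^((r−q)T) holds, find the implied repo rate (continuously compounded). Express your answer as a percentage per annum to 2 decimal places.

From F = S·e^((r−q)T): (r − q) = ln(F/S)/T
ln(1084.50/1083.27) = ln(1.001135) = 0.001134
(r − q) = 0.001134 / (4/12) = 0.003402
r = ln(F/S)/T + q = 0.003402 + 0.0283 = 0.031702
r = 3.17%

3.17%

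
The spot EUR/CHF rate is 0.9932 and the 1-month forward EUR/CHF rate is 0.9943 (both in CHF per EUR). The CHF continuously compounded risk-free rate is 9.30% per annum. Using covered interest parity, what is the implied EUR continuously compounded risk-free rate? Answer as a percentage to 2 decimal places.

7.97%

F = S·e^((r_CHF − r_EUR)T) ⇒ r_EUR = r_CHF − ln(F/S)/T
ln(0.9943/0.9932) = 0.001107; /(1/12) = 0.013284
r_EUR = 0.0930 − 0.013284 = 0.079716
r_EUR = 7.97%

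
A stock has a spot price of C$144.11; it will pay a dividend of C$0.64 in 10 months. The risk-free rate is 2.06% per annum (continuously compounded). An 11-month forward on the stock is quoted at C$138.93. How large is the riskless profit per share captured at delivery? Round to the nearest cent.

PV(dividends) I = 0.64·e^(−0.0206·10/12) = 0.6291
Fair forward F* = (S − I)·e^(rT) = (144.11 − 0.6291)·e^0.018883 = 143.4809 × 1.019062 = 146.2159
Market C$138.93 < fair 146.2159: forward underpriced → reverse cash-and-carry (short the stock, invest proceeds at r, pay the dividends, go long the forward).
Profit at T = |F_mkt − F*| = |138.93 − 146.2159| = C$7.29 per share

C$7.29 per share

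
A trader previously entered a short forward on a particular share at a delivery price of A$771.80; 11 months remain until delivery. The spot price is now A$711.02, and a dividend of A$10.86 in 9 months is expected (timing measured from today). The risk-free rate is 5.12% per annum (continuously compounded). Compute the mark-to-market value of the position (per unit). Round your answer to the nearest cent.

A$35.84

PV(remaining dividends) I = 10.86·e^(−0.0512·9/12) = 10.4509
Current forward F = (S − I)·e^(rT) = (711.02 − 10.4509)·e^(0.0512·11/12) = 700.5691 × 1.048052 = 734.2328
Value (long) = (F − K)·e^(−rT) = (734.2328 − 771.80) × 0.954151 = -35.8448
Short position value = −(long value) = A$35.84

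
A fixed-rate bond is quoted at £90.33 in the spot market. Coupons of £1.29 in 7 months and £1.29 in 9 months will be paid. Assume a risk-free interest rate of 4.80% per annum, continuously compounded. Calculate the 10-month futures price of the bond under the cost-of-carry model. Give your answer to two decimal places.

£91.42

PV(coupons) I = 1.29·e^(−0.0480·7/12) + 1.29·e^(−0.0480·9/12)
I = 1.2544 + 1.2444 = 2.4988
F = (S − I)·e^(rT) = (90.33 − 2.4988) · e^(0.0480·10/12)
= 87.8312 · e^0.040000 = 87.8312 × 1.040811 = £91.42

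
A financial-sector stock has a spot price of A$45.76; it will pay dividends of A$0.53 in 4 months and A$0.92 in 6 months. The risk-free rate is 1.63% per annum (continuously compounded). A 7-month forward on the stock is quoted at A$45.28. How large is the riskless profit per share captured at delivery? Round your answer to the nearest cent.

A$0.54 per share

PV(dividends) I = 0.53·e^(−0.0163·4/12) + 0.92·e^(−0.0163·6/12) = 1.4397
Fair forward F* = (S − I)·e^(rT) = (45.76 − 1.4397)·e^0.009508 = 44.3203 × 1.009553 = 44.7437
Market A$45.28 > fair 44.7437: forward overpriced → cash-and-carry (borrow at r, buy the stock and collect the dividends, short the forward).
Profit at T = |F_mkt − F*| = |45.28 − 44.7437| = A$0.54 per share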